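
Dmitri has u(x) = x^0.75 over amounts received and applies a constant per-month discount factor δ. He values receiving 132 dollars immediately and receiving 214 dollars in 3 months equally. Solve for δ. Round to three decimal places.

Indifference means u(132) = δ^3 · u(214), so δ^3 = u(132)/u(214).
With u(x) = x^0.75: δ^3 = 132^0.75/214^0.75 = (132/214)^0.75 = 0.69602.
Taking the cube root: δ = 0.69602^(1/3) ≈ 0.886.

δ ≈ 0.886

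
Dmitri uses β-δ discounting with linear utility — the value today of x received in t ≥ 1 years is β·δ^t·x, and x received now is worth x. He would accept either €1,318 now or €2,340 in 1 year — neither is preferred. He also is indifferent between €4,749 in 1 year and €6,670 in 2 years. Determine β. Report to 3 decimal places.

Both payoffs in the second observation are in the future, so β drops out: δ^1·4749 = δ^2·6670 ⇒ δ = 4749/6670 = 0.71199.
Substituting δ into 1318 = β·δ·2340: β = 1318/(1666.066) ≈ 0.791.

β ≈ 0.791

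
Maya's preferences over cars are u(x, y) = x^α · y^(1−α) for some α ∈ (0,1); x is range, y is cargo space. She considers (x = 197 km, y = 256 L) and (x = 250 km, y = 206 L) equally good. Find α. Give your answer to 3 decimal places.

α ≈ 0.477

Indifference: 197^α · 256^(1−α) = 250^α · 206^(1−α).
(197/250)^α = (206/256)^(1−α); take logs: α·ln(197/250) = (1−α)·ln(206/256), i.e. α·-0.238257 = (1−α)·-0.217301.
Thus α·(-0.455558) = -0.217301, so α = -0.217301/-0.455558 ≈ 0.477.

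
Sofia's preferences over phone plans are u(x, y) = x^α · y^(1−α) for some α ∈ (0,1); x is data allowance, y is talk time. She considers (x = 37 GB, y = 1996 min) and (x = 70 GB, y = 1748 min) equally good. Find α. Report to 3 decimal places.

α ≈ 0.172

Indifference: 37^α · 1996^(1−α) = 70^α · 1748^(1−α).
Taking logs: α·ln 37 + (1−α)·ln 1996 = α·ln 70 + (1−α)·ln 1748, i.e. α·-0.637577 = (1−α)·-0.132673.
So α/(1−α) = (-0.132673)/(-0.637577) = 0.208089, and α = 0.208089/1.208089 ≈ 0.172.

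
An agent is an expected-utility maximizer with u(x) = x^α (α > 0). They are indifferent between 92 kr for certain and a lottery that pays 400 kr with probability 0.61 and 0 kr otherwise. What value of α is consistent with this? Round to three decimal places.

EU(lottery) = 0.61·400^α + 0.39·0 = 0.61·400^α.
Indifference: 92^α = 0.61·400^α, so (92/400)^α = 0.61.
Taking logs: α·ln(92/400) = ln(0.61), so α = -0.494296 / -1.469676 ≈ 0.336.

α ≈ 0.336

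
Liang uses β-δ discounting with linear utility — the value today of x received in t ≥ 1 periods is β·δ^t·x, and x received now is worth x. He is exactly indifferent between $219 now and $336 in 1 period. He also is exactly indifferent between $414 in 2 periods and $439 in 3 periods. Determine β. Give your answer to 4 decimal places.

β ≈ 0.6911

Both payoffs in the second observation are in the future, so β drops out: δ^2·414 = δ^3·439 ⇒ δ = 414/439 = 0.94305.
Substituting δ into 219 = β·δ·336: β = 219/(316.866) ≈ 0.6911.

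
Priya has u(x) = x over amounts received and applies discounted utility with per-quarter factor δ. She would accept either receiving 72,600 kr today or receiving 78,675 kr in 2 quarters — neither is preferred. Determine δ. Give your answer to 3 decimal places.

The payoff in 2 quarters is discounted by δ^2, so u(72600) = δ^2·u(78675) and δ^2 = u(72600)/u(78675).
With u(x) = x: δ^2 = 72600/78675 = 0.92278.
Taking the square root: δ = 0.92278^(1/2) ≈ 0.961.

δ ≈ 0.961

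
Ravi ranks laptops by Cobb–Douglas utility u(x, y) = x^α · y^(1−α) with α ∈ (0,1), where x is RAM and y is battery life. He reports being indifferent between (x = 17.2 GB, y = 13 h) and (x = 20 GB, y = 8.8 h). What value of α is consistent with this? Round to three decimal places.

The Cobb–Douglas utilities coincide, so 17.2^α·13^(1−α) = 20^α·8.8^(1−α).
(17.2/20)^α = (8.8/13)^(1−α); take logs: α·ln(17.2/20) = (1−α)·ln(8.8/13), i.e. α·-0.150823 = (1−α)·-0.390198.
So α/(1−α) = (-0.390198)/(-0.150823) = 2.587125, and α = 2.587125/3.587125 ≈ 0.721.

α ≈ 0.721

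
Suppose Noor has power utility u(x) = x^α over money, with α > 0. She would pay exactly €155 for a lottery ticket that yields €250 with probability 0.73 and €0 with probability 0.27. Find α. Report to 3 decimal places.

Since u(0) = 0, the lottery's EU is 0.73·250^α.
Equating: 155^α = 0.73·250^α, i.e. 0.6200^α = 0.73.
Taking logs: α·ln(155/250) = ln(0.73), so α = -0.314711 / -0.478036 ≈ 0.658.

α ≈ 0.658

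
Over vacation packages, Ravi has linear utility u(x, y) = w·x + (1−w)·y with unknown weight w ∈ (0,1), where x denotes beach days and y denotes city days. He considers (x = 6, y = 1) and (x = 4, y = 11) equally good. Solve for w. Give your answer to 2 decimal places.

u(6,1) = u(4,11) means w·6 + (1−w)·1 = w·4 + (1−w)·11.
Rearranging, 2·w − 10·(1−w) = 0.
The marginal rate of substitution is 10/2, so w = 10/(2+10) = 0.83.

w = 0.83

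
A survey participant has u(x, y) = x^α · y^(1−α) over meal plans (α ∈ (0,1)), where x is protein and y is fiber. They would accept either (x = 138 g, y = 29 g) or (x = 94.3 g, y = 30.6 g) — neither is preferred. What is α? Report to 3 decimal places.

α ≈ 0.124

The Cobb–Douglas utilities coincide, so 138^α·29^(1−α) = 94.3^α·30.6^(1−α).
(138/94.3)^α = (30.6/29)^(1−α); take logs: α·ln(138/94.3) = (1−α)·ln(30.6/29), i.e. α·0.380772 = (1−α)·0.053704.
Thus α·(0.434476) = 0.053704, so α = 0.053704/0.434476 ≈ 0.124.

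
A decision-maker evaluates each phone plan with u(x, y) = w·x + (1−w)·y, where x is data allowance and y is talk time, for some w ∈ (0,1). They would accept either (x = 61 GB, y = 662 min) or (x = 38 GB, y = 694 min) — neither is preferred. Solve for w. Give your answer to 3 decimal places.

Indifference: w·61 + (1−w)·662 = w·38 + (1−w)·694.
Rearranging, 23·w − 32·(1−w) = 0.
Hence w = 32/(23+32) = 32/55 = 0.582.

w = 0.582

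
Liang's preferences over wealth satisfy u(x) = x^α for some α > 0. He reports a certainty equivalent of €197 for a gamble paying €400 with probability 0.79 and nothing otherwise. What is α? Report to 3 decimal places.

α ≈ 0.333

Since u(0) = 0, the lottery's EU is 0.79·400^α.
Equating: 197^α = 0.79·400^α, i.e. 0.4925^α = 0.79.
Take logs: α = ln 0.79 / ln(197/400) ≈ 0.33282.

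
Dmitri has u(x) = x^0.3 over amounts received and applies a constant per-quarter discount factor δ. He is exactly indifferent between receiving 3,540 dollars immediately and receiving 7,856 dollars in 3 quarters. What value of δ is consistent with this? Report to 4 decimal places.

Indifference means u(3540) = δ^3 · u(7856), so δ^3 = u(3540)/u(7856).
Since u(x) = x^0.3, δ^3 = (3540/7856)^0.3 = 0.45061^0.3 = 0.78730.
Hence δ = (0.78730)^(1/3) = 0.923379.

δ ≈ 0.9234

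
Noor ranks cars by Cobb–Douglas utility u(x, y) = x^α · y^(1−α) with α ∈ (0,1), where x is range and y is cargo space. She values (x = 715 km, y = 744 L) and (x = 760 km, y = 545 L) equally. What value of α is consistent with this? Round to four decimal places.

α ≈ 0.8361

The Cobb–Douglas utilities coincide, so 715^α·744^(1−α) = 760^α·545^(1−α).
Rearrange to (715/760)^α = (545/744)^(1−α) and take logs: α·-0.0610359 = (1−α)·-0.3112552.
So α/(1−α) = (-0.3112552)/(-0.0610359) = 5.0995431, and α = 5.0995431/6.0995431 ≈ 0.8361.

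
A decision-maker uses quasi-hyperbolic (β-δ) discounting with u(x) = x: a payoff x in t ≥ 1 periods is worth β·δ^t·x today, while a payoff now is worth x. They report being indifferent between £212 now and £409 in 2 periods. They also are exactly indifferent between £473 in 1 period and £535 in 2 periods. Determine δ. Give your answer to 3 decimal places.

From the later pair, β·δ^1·473 = β·δ^2·535; dividing through, δ = 473/535 = 0.88411.

δ ≈ 0.884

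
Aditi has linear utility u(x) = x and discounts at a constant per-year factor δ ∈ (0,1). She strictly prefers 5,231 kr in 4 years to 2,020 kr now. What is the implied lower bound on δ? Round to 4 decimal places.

The preference means 2020 < δ^4·5231.
Hence δ^4 > 2020/5231 = 0.38616, and x ↦ x^(1/4) is increasing on (0,∞).
δ > (2020/5231)^(1/4) ≈ 0.7883.

δ > 0.7883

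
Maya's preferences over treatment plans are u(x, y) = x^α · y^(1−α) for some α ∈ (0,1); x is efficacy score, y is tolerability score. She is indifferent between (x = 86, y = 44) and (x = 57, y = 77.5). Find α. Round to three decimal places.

α ≈ 0.579

Set the two utilities equal: 86^α·44^(1−α) = 57^α·77.5^(1−α).
Taking logs: α·ln 86 + (1−α)·ln 44 = α·ln 57 + (1−α)·ln 77.5, i.e. α·0.411296 = (1−α)·0.566088.
So α/(1−α) = (0.566088)/(0.411296) = 1.376352, and α = 1.376352/2.376352 ≈ 0.579.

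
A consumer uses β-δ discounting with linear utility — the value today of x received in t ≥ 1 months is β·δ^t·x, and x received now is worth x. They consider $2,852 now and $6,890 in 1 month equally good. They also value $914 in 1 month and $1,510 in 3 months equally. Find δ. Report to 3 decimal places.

δ ≈ 0.778

From the later pair, β·δ^1·914 = β·δ^3·1510; dividing through, δ^2 = 914/1510 = 0.60530, so δ = 0.77801.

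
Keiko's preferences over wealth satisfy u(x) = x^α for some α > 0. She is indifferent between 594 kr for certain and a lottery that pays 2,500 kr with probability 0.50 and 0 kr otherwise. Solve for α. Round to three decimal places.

EU(lottery) = 0.50·2500^α + 0.50·0 = 0.50·2500^α.
Setting u(594) equal to that: 594^α = 0.50·2500^α ⇒ (594/2500)^α = 0.50.
Taking logs: α·ln(594/2500) = ln(0.50), so α = -0.693147 / -1.437167 ≈ 0.482.

α ≈ 0.482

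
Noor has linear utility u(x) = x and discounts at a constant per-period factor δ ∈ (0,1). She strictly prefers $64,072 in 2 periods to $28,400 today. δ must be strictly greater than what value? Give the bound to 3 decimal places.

δ > 0.666

Under u(x) = x this choice says 28400 < δ^2·64072.
Hence δ^2 > 28400/64072 = 0.44325, and x ↦ x^(1/2) is increasing on (0,∞).
δ > (28400/64072)^(1/2) ≈ 0.666.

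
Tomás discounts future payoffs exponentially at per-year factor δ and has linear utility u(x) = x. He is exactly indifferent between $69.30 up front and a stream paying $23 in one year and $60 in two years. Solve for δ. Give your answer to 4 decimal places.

The stream is worth 23δ + 60δ² today, so 23δ + 60δ² = 69.30.
Rearranged: 60δ² + 23δ − 69.30 = 0.
The positive root is δ = [−23 + √(23² + 4·60·69.30)] / (2·60) = (−23 + 131.000)/120 ≈ 0.9000.

δ ≈ 0.9000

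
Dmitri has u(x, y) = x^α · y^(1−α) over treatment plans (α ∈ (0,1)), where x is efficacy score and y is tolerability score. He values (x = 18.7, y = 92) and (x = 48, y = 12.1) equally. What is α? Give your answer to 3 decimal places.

Indifference: 18.7^α · 92^(1−α) = 48^α · 12.1^(1−α).
Taking logs: α·ln 18.7 + (1−α)·ln 92 = α·ln 48 + (1−α)·ln 12.1, i.e. α·-0.942677 = (1−α)·-2.028583.
With A = -0.942677 and B = -2.028583: α·A = (1−α)·B, so α = B/(A+B) = -2.028583/-2.971260 ≈ 0.683.

α ≈ 0.683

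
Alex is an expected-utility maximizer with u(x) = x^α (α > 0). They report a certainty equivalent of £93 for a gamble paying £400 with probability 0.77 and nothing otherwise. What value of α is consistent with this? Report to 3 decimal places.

α ≈ 0.179

Since u(0) = 0, the lottery's EU is 0.77·400^α.
Indifference: 93^α = 0.77·400^α, so (93/400)^α = 0.77.
Take logs: α = ln 0.77 / ln(93/400) ≈ 0.17916.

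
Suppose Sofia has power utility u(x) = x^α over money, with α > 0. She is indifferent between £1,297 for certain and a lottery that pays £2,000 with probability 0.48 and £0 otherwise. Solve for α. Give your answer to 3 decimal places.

Since u(0) = 0, the lottery's EU is 0.48·2000^α.
Setting u(1297) equal to that: 1297^α = 0.48·2000^α ⇒ (1297/2000)^α = 0.48.
α = ln(0.48) / ln(1297/2000) = -0.733969/-0.433093 ≈ 1.695.

α ≈ 1.695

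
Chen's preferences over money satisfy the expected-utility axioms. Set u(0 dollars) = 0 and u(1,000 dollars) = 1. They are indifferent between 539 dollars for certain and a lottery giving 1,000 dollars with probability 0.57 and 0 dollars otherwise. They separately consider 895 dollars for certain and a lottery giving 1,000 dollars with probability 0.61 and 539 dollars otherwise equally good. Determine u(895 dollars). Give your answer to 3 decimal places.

First, u(539 dollars) = 0.57·u(1,000 dollars) + 0.43·u(0 dollars) = 0.57.
The second indifference gives u(895 dollars) = 0.61·u(1,000 dollars) + 0.39·u(539 dollars) = 0.61·1.00 + 0.39·0.57 = 0.8323.

0.832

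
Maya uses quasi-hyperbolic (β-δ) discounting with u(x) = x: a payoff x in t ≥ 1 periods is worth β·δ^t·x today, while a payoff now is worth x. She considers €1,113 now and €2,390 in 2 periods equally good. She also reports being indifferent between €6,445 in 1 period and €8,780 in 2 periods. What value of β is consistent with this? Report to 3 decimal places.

β ≈ 0.864

Both payoffs in the second observation are in the future, so β drops out: δ^1·6445 = δ^2·8780 ⇒ δ = 6445/8780 = 0.73405.
Substituting δ into 1113 = β·δ^2·2390: β = 1113/(1287.819) ≈ 0.864.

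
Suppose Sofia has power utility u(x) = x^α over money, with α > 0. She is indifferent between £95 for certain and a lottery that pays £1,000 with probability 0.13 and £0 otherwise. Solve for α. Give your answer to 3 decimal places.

α ≈ 0.867

The lottery's expected utility is 0.13·u(1000) + 0.87·u(0) = 0.13·1000^α (since u(0) = 0 for α > 0).
Indifference: 95^α = 0.13·1000^α, so (95/1000)^α = 0.13.
Taking logs: α·ln(95/1000) = ln(0.13), so α = -2.040221 / -2.353878 ≈ 0.867.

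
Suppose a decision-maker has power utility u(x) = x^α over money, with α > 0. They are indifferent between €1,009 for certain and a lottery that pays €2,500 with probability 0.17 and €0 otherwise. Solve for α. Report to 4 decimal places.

EU(lottery) = 0.17·2500^α + 0.83·0 = 0.17·2500^α.
Setting u(1009) equal to that: 1009^α = 0.17·2500^α ⇒ (1009/2500)^α = 0.17.
Taking logs: α·ln(1009/2500) = ln(0.17), so α = -1.7719568 / -0.9073310 ≈ 1.9529.

α ≈ 1.9529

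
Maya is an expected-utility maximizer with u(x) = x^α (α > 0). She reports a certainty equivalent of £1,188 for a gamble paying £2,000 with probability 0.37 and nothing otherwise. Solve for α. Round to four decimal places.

α ≈ 1.9088

The lottery's expected utility is 0.37·u(2000) + 0.63·u(0) = 0.37·2000^α (since u(0) = 0 for α > 0).
Setting u(1188) equal to that: 1188^α = 0.37·2000^α ⇒ (1188/2000)^α = 0.37.
Taking logs: α·ln(1188/2000) = ln(0.37), so α = -0.9942523 / -0.5208760 ≈ 1.9088.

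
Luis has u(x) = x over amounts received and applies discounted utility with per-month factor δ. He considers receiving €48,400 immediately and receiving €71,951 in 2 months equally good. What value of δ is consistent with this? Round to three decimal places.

δ ≈ 0.820

Equating discounted utilities: u(48400) = δ^2·u(71951) ⇒ δ^2 = u(48400)/u(71951).
With u(x) = x: δ^2 = 48400/71951 = 0.67268.
Taking the square root: δ = 0.67268^(1/2) ≈ 0.820.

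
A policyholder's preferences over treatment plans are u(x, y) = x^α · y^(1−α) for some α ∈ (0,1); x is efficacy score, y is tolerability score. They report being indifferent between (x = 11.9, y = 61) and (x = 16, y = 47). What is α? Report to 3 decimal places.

The Cobb–Douglas utilities coincide, so 11.9^α·61^(1−α) = 16^α·47^(1−α).
Rearrange to (11.9/16)^α = (47/61)^(1−α) and take logs: α·-0.296050 = (1−α)·-0.260726.
So α/(1−α) = (-0.260726)/(-0.296050) = 0.880682, and α = 0.880682/1.880682 ≈ 0.468.

α ≈ 0.468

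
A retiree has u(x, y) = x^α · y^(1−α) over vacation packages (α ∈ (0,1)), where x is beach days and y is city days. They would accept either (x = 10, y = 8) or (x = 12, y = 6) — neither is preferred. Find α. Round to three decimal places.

Set the two utilities equal: 10^α·8^(1−α) = 12^α·6^(1−α).
Rearrange to (10/12)^α = (6/8)^(1−α) and take logs: α·-0.182322 = (1−α)·-0.287682.
With A = -0.182322 and B = -0.287682: α·A = (1−α)·B, so α = B/(A+B) = -0.287682/-0.470004 ≈ 0.612.

α ≈ 0.612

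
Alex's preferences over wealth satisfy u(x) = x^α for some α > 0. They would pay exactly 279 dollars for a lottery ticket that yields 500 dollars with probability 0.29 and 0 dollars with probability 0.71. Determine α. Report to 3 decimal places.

EU(lottery) = 0.29·500^α + 0.71·0 = 0.29·500^α.
Indifference: 279^α = 0.29·500^α, so (279/500)^α = 0.29.
α = ln(0.29) / ln(279/500) = -1.237874/-0.583396 ≈ 2.122.

α ≈ 2.122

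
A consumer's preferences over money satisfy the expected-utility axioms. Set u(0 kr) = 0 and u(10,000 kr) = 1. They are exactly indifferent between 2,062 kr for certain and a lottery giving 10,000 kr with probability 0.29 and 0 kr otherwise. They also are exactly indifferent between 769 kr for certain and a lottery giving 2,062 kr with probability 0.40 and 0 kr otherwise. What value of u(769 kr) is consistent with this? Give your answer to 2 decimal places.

First, u(2,062 kr) = 0.29·u(10,000 kr) + 0.71·u(0 kr) = 0.29.
Then u(769 kr) = 0.40·u(2,062 kr) + 0.60·u(0 kr) = 0.40·0.29 + 0.60·0.00 = 0.1160.

0.12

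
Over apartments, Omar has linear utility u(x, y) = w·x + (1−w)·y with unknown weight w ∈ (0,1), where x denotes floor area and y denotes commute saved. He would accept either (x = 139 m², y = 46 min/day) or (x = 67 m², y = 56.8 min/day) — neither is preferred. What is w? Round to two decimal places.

Indifference: w·139 + (1−w)·46 = w·67 + (1−w)·56.8.
Collecting terms: w·72 = (1−w)·10.8.
So w/(1−w) = 10.8/72 = 0.1500, giving w = 10.8/(72+10.8) = 0.13.

w = 0.13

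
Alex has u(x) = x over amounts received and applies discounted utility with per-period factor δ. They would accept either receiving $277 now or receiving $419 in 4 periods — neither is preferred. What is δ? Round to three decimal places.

δ ≈ 0.902

Equating discounted utilities: u(277) = δ^4·u(419) ⇒ δ^4 = u(277)/u(419).
With u(x) = x: δ^4 = 277/419 = 0.66110.
Hence δ = (0.66110)^(1/4) = 0.90171.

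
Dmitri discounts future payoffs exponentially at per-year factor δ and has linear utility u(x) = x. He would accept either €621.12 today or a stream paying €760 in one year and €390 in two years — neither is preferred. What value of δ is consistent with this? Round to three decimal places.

δ ≈ 0.620

Present value of the stream is 760·δ + 390·δ². Indifference gives 760δ + 390δ² = 621.12.
Rearranged: 390δ² + 760δ − 621.12 = 0.
δ = (−760 + √(760² + 4·390·621.12)) / (2·390) = (−760 + √1546547.20) / 780 ≈ 0.620.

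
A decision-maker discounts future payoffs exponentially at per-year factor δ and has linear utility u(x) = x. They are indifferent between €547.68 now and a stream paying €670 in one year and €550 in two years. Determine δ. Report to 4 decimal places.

The stream is worth 670δ + 550δ² today, so 670δ + 550δ² = 547.68.
Rearranged: 550δ² + 670δ − 547.68 = 0.
δ = (−670 + √(670² + 4·550·547.68)) / (2·550) = (−670 + √1653796.00) / 1100 ≈ 0.5600.

δ ≈ 0.5600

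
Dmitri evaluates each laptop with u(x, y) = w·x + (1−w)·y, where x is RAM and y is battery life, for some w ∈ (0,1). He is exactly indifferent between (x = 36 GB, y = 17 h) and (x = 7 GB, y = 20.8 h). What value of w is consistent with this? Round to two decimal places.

Equating utilities: w·36 + (1−w)·17 = w·7 + (1−w)·20.8.
w·(36−7) = (1−w)·(20.8−17), i.e. w·29 = (1−w)·3.8.
So w/(1−w) = 3.8/29 = 0.1310, giving w = 3.8/(29+3.8) = 0.12.

w = 0.12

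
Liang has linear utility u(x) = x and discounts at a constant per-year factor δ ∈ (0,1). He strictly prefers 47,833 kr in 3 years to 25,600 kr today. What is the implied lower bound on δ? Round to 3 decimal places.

δ > 0.812

The preference means 25600 < δ^3·47833.
Hence δ^3 > 25600/47833 = 0.53520, and x ↦ x^(1/3) is increasing on (0,∞).
δ > (25600/47833)^(1/3) ≈ 0.812.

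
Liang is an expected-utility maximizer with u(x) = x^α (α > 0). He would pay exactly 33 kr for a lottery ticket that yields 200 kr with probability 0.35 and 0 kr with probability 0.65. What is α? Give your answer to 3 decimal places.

Since u(0) = 0, the lottery's EU is 0.35·200^α.
Setting u(33) equal to that: 33^α = 0.35·200^α ⇒ (33/200)^α = 0.35.
α = ln(0.35) / ln(33/200) = -1.049822/-1.801810 ≈ 0.583.

α ≈ 0.583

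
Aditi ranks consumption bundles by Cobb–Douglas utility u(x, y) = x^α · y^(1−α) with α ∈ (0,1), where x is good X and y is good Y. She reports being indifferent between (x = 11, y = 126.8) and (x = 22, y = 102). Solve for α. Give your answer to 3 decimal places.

α ≈ 0.239

The Cobb–Douglas utilities coincide, so 11^α·126.8^(1−α) = 22^α·102^(1−α).
(11/22)^α = (102/126.8)^(1−α); take logs: α·ln(11/22) = (1−α)·ln(102/126.8), i.e. α·-0.693147 = (1−α)·-0.217638.
Thus α·(-0.910785) = -0.217638, so α = -0.217638/-0.910785 ≈ 0.239.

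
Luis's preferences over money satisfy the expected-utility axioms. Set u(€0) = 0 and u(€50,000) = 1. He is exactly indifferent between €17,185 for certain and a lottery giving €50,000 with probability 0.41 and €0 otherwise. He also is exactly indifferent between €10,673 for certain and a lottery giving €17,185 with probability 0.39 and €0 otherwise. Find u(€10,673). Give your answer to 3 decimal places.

From the first indifference, u(€17,185) = 0.41·u(€50,000) + 0.59·u(€0) = 0.41·1 + 0.59·0 = 0.41.
Then u(€10,673) = 0.39·u(€17,185) + 0.61·u(€0) = 0.39·0.41 + 0.61·0.00 = 0.1599.

0.160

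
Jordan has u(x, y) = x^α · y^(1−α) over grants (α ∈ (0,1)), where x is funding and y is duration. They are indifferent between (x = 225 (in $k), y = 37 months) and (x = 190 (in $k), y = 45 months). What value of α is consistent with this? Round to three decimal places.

α ≈ 0.537

Indifference: 225^α · 37^(1−α) = 190^α · 45^(1−α).
(225/190)^α = (45/37)^(1−α); take logs: α·ln(225/190) = (1−α)·ln(45/37), i.e. α·0.169076 = (1−α)·0.195745.
Thus α·(0.364821) = 0.195745, so α = 0.195745/0.364821 ≈ 0.537.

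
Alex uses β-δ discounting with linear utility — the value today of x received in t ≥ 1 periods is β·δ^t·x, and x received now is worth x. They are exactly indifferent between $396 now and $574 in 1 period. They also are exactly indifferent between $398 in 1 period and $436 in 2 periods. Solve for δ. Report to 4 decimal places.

δ ≈ 0.9128

The second indifference involves only future payoffs, so β cancels: β·δ^1·398 = β·δ^2·436, giving δ = 398/436 = 0.91284.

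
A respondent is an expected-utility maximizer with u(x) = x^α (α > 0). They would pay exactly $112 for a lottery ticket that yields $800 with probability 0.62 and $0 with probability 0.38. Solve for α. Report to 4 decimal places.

α ≈ 0.2431

The lottery's expected utility is 0.62·u(800) + 0.38·u(0) = 0.62·800^α (since u(0) = 0 for α > 0).
Equating: 112^α = 0.62·800^α, i.e. 0.1400^α = 0.62.
α = ln(0.62) / ln(112/800) = -0.4780358/-1.9661129 ≈ 0.2431.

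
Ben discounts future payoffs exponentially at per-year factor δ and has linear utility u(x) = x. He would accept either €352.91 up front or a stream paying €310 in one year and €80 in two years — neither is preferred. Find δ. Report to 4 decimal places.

δ ≈ 0.9200

Present value of the stream is 310·δ + 80·δ². Indifference gives 310δ + 80δ² = 352.91.
So 80δ² + 310δ − 352.91 = 0.
The positive root is δ = [−310 + √(310² + 4·80·352.91)] / (2·80) = (−310 + 457.199)/160 ≈ 0.9200.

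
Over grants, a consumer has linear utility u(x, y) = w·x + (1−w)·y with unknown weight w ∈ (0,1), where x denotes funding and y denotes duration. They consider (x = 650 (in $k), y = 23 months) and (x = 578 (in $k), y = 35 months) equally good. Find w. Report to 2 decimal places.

u(650,23) = u(578,35) means w·650 + (1−w)·23 = w·578 + (1−w)·35.
Rearranging, 72·w − 12·(1−w) = 0.
The marginal rate of substitution is 12/72, so w = 12/(72+12) = 0.14.

w = 0.14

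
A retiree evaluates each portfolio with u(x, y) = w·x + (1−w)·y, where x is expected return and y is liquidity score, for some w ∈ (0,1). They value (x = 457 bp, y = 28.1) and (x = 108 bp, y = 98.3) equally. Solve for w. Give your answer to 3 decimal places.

Indifference: w·457 + (1−w)·28.1 = w·108 + (1−w)·98.3.
Collecting terms: w·349 = (1−w)·70.2.
Hence w = 70.2/(349+70.2) = 70.2/419.2 = 0.167.

w = 0.167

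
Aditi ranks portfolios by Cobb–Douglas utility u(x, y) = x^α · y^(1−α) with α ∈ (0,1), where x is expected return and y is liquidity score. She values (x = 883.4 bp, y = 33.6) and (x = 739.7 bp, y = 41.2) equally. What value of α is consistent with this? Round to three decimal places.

α ≈ 0.535

Indifference: 883.4^α · 33.6^(1−α) = 739.7^α · 41.2^(1−α).
Rearrange to (883.4/739.7)^α = (41.2/33.6)^(1−α) and take logs: α·0.177533 = (1−α)·0.203912.
Thus α·(0.381445) = 0.203912, so α = 0.203912/0.381445 ≈ 0.535.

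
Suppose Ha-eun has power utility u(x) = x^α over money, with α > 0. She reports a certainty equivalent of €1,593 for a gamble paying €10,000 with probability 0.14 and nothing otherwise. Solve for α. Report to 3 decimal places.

α ≈ 1.070

The lottery's expected utility is 0.14·u(10000) + 0.86·u(0) = 0.14·10000^α (since u(0) = 0 for α > 0).
Indifference: 1593^α = 0.14·10000^α, so (1593/10000)^α = 0.14.
Taking logs: α·ln(1593/10000) = ln(0.14), so α = -1.966113 / -1.836966 ≈ 1.070.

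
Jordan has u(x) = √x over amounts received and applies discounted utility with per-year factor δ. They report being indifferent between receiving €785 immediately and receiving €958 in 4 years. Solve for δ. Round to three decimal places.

Equating discounted utilities: u(785) = δ^4·u(958) ⇒ δ^4 = u(785)/u(958).
Since u(x) = √x, δ^4 = √(785/958) = 0.90522.
So δ = 0.90522^(1/4) ≈ 0.975.

δ ≈ 0.975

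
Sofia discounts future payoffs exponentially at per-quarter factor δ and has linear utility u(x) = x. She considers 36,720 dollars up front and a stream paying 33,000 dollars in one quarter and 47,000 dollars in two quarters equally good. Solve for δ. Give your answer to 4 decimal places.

δ ≈ 0.6000

The stream is worth 33000δ + 47000δ² today, so 33000δ + 47000δ² = 36720.
So 47000δ² + 33000δ − 36720 = 0.
By the quadratic formula (taking the positive root), δ = (−33000 + √7992360000.00) / 94000 ≈ 0.6000.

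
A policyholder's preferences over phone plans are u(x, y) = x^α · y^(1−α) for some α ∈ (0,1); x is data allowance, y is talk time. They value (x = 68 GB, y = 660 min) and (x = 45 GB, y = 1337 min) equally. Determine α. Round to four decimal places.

Indifference: 68^α · 660^(1−α) = 45^α · 1337^(1−α).
(68/45)^α = (1337/660)^(1−α); take logs: α·ln(68/45) = (1−α)·ln(1337/660), i.e. α·0.4128452 = (1−α)·0.7059437.
So α/(1−α) = (0.7059437)/(0.4128452) = 1.7099477, and α = 1.7099477/2.7099477 ≈ 0.6310.

α ≈ 0.6310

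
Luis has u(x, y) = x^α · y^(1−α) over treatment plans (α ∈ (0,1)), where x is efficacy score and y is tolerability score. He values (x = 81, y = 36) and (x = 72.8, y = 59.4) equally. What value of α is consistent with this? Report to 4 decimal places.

Indifference: 81^α · 36^(1−α) = 72.8^α · 59.4^(1−α).
Rearrange to (81/72.8)^α = (59.4/36)^(1−α) and take logs: α·0.1067332 = (1−α)·0.5007753.
With A = 0.1067332 and B = 0.5007753: α·A = (1−α)·B, so α = B/(A+B) = 0.5007753/0.6075085 ≈ 0.8243.

α ≈ 0.8243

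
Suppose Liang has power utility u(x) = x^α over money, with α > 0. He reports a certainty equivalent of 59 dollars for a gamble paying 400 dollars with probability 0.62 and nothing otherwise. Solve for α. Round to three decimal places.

α ≈ 0.250

EU(lottery) = 0.62·400^α + 0.38·0 = 0.62·400^α.
Setting u(59) equal to that: 59^α = 0.62·400^α ⇒ (59/400)^α = 0.62.
Take logs: α = ln 0.62 / ln(59/400) ≈ 0.24977.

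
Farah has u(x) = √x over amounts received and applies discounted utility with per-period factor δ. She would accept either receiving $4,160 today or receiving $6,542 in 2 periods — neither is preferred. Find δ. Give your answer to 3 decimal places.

The payoff in 2 periods is discounted by δ^2, so u(4160) = δ^2·u(6542) and δ^2 = u(4160)/u(6542).
Since u(x) = √x, δ^2 = √(4160/6542) = 0.79743.
Hence δ = (0.79743)^(1/2) = 0.89299.

δ ≈ 0.893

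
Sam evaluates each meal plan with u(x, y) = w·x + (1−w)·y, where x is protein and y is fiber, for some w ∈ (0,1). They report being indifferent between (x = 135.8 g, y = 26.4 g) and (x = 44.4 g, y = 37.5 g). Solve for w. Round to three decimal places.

w = 0.108

Indifference: w·135.8 + (1−w)·26.4 = w·44.4 + (1−w)·37.5.
Rearranging, 91.4·w − 11.1·(1−w) = 0.
So w/(1−w) = 11.1/91.4 = 0.1214, giving w = 11.1/(91.4+11.1) = 0.108.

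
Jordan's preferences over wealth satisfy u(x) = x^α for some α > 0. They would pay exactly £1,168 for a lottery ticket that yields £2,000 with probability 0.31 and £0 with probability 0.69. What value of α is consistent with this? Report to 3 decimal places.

α ≈ 2.178

EU(lottery) = 0.31·2000^α + 0.69·0 = 0.31·2000^α.
Equating: 1168^α = 0.31·2000^α, i.e. 0.5840^α = 0.31.
Take logs: α = ln 0.31 / ln(1168/2000) ≈ 2.17751.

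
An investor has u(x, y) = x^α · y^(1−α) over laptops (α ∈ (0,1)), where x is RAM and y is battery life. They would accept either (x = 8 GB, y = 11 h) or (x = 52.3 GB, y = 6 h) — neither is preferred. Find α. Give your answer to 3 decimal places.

α ≈ 0.244

Indifference: 8^α · 11^(1−α) = 52.3^α · 6^(1−α).
Rearrange to (8/52.3)^α = (6/11)^(1−α) and take logs: α·-1.877555 = (1−α)·-0.606136.
Thus α·(-2.483691) = -0.606136, so α = -0.606136/-2.483691 ≈ 0.244.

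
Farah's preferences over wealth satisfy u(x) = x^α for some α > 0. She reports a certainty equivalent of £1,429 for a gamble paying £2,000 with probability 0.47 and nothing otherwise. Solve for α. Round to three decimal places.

α ≈ 2.246

The lottery's expected utility is 0.47·u(2000) + 0.53·u(0) = 0.47·2000^α (since u(0) = 0 for α > 0).
Equating: 1429^α = 0.47·2000^α, i.e. 0.7145^α = 0.47.
α = ln(0.47) / ln(1429/2000) = -0.755023/-0.336172 ≈ 2.246.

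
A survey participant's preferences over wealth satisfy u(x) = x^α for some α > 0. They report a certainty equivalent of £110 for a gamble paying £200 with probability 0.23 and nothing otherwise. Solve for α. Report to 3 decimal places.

The lottery's expected utility is 0.23·u(200) + 0.77·u(0) = 0.23·200^α (since u(0) = 0 for α > 0).
Equating: 110^α = 0.23·200^α, i.e. 0.5500^α = 0.23.
Taking logs: α·ln(110/200) = ln(0.23), so α = -1.469676 / -0.597837 ≈ 2.458.

α ≈ 2.458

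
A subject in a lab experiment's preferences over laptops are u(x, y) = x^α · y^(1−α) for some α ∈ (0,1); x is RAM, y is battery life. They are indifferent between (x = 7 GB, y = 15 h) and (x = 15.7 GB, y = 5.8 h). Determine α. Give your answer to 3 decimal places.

Set the two utilities equal: 7^α·15^(1−α) = 15.7^α·5.8^(1−α).
Taking logs: α·ln 7 + (1−α)·ln 15 = α·ln 15.7 + (1−α)·ln 5.8, i.e. α·-0.807751 = (1−α)·-0.950192.
With A = -0.807751 and B = -0.950192: α·A = (1−α)·B, so α = B/(A+B) = -0.950192/-1.757943 ≈ 0.541.

α ≈ 0.541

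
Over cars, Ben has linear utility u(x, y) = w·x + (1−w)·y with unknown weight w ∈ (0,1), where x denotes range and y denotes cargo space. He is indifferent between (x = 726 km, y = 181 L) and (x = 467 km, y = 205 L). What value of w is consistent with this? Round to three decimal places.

u(726,181) = u(467,205) means w·726 + (1−w)·181 = w·467 + (1−w)·205.
w·(726−467) = (1−w)·(205−181), i.e. w·259 = (1−w)·24.
So w/(1−w) = 24/259 = 0.0927, giving w = 24/(259+24) = 0.085.

w = 0.085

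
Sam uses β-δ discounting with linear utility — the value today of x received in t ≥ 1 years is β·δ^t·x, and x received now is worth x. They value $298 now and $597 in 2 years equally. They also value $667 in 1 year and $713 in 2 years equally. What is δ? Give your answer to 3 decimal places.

Both payoffs in the second observation are in the future, so β drops out: δ^1·667 = δ^2·713 ⇒ δ = 667/713 = 0.93548.

δ ≈ 0.935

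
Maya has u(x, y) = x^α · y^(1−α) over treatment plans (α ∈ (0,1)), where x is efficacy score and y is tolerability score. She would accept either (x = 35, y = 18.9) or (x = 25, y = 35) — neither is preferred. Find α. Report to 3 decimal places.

α ≈ 0.647

Indifference: 35^α · 18.9^(1−α) = 25^α · 35^(1−α).
Rearrange to (35/25)^α = (35/18.9)^(1−α) and take logs: α·0.336472 = (1−α)·0.616186.
Thus α·(0.952658) = 0.616186, so α = 0.616186/0.952658 ≈ 0.647.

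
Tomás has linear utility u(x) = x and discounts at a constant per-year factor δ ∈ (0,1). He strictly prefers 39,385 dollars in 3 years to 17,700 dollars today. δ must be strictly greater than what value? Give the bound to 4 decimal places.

The preference means 17700 < δ^3·39385.
So δ^3 > 17700/39385 = 0.44941; taking the cube root of both positive sides preserves the inequality.
δ > (17700/39385)^(1/3) ≈ 0.7660.

δ > 0.7660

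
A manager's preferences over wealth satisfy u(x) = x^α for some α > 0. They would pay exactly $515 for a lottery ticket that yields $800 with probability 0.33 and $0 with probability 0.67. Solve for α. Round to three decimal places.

Since u(0) = 0, the lottery's EU is 0.33·800^α.
Equating: 515^α = 0.33·800^α, i.e. 0.6438^α = 0.33.
Taking logs: α·ln(515/800) = ln(0.33), so α = -1.108663 / -0.440445 ≈ 2.517.

α ≈ 2.517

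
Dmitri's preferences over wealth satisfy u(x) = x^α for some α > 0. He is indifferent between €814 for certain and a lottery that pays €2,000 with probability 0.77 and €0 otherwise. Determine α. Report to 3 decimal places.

α ≈ 0.291

EU(lottery) = 0.77·2000^α + 0.23·0 = 0.77·2000^α.
Setting u(814) equal to that: 814^α = 0.77·2000^α ⇒ (814/2000)^α = 0.77.
Taking logs: α·ln(814/2000) = ln(0.77), so α = -0.261365 / -0.898942 ≈ 0.291.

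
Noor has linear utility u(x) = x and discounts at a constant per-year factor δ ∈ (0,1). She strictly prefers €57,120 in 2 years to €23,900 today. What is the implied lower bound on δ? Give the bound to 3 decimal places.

δ > 0.647

Comparing present values: 23900 < δ^2·57120.
So δ^2 > 23900/57120 = 0.41842; taking the square root of both positive sides preserves the inequality.
δ > (23900/57120)^(1/2) ≈ 0.647.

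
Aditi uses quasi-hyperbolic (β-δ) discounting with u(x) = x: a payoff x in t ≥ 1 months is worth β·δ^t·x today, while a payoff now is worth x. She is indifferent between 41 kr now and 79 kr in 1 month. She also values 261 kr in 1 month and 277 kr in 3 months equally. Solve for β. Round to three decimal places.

From the later pair, β·δ^1·261 = β·δ^3·277; dividing through, δ^2 = 261/277 = 0.94224, so δ = 0.97069.
The first indifference: 41 = β·δ·79, so β = 41/(δ·79) = 41/(0.97069·79) ≈ 0.535.

β ≈ 0.535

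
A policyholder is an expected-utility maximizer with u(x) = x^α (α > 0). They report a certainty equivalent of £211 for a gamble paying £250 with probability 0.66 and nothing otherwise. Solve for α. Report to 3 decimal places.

α ≈ 2.450

Since u(0) = 0, the lottery's EU is 0.66·250^α.
Equating: 211^α = 0.66·250^α, i.e. 0.8440^α = 0.66.
α = ln(0.66) / ln(211/250) = -0.415515/-0.169603 ≈ 2.450.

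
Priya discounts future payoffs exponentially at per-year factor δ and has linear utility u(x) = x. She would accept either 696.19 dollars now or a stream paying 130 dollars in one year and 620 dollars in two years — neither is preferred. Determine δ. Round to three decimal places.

δ ≈ 0.960

Present value of the stream is 130·δ + 620·δ². Indifference gives 130δ + 620δ² = 696.19.
Rearranged: 620δ² + 130δ − 696.19 = 0.
The positive root is δ = [−130 + √(130² + 4·620·696.19)] / (2·620) = (−130 + 1320.398)/1240 ≈ 0.960.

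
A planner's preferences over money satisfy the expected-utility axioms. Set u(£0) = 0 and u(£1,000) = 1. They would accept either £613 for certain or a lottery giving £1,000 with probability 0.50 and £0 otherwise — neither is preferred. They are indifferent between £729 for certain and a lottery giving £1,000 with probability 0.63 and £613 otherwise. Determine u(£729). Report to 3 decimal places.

0.815

From the first indifference, u(£613) = 0.50·u(£1,000) + 0.50·u(£0) = 0.50·1 + 0.50·0 = 0.50.
Chaining: u(£729) = 0.63·1.00 + 0.37·0.50 = 0.8150.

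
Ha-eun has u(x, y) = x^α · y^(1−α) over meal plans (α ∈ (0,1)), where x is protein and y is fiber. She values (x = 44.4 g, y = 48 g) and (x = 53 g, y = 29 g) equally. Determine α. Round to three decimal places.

Set the two utilities equal: 44.4^α·48^(1−α) = 53^α·29^(1−α).
(44.4/53)^α = (29/48)^(1−α); take logs: α·ln(44.4/53) = (1−α)·ln(29/48), i.e. α·-0.177052 = (1−α)·-0.503905.
Thus α·(-0.680957) = -0.503905, so α = -0.503905/-0.680957 ≈ 0.740.

α ≈ 0.740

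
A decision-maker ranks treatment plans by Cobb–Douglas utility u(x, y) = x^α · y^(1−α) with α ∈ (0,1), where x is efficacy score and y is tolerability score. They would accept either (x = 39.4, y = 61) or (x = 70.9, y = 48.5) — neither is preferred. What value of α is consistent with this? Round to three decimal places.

α ≈ 0.281

The Cobb–Douglas utilities coincide, so 39.4^α·61^(1−α) = 70.9^α·48.5^(1−α).
Taking logs: α·ln 39.4 + (1−α)·ln 61 = α·ln 70.9 + (1−α)·ln 48.5, i.e. α·-0.587505 = (1−α)·-0.229310.
With A = -0.587505 and B = -0.229310: α·A = (1−α)·B, so α = B/(A+B) = -0.229310/-0.816815 ≈ 0.281.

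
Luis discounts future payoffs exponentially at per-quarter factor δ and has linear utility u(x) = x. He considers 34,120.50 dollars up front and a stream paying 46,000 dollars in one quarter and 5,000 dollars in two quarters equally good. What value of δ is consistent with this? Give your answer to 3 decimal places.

δ ≈ 0.690

The stream is worth 46000δ + 5000δ² today, so 46000δ + 5000δ² = 34120.50.
So 5000δ² + 46000δ − 34120.50 = 0.
By the quadratic formula (taking the positive root), δ = (−46000 + √2798410000.00) / 10000 ≈ 0.690.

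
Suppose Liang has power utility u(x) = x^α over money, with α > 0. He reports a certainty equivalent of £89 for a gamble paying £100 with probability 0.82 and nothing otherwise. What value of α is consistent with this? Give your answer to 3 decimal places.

α ≈ 1.703

The lottery's expected utility is 0.82·u(100) + 0.18·u(0) = 0.82·100^α (since u(0) = 0 for α > 0).
Indifference: 89^α = 0.82·100^α, so (89/100)^α = 0.82.
Take logs: α = ln 0.82 / ln(89/100) ≈ 1.70295.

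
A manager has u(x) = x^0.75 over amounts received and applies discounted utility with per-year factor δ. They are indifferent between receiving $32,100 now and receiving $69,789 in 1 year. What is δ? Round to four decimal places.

δ ≈ 0.5585

Indifference means u(32100) = δ · u(69789), so δ = u(32100)/u(69789).
With u(x) = x^0.75: δ = 32100^0.75/69789^0.75 = (32100/69789)^0.75 = 0.55852.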